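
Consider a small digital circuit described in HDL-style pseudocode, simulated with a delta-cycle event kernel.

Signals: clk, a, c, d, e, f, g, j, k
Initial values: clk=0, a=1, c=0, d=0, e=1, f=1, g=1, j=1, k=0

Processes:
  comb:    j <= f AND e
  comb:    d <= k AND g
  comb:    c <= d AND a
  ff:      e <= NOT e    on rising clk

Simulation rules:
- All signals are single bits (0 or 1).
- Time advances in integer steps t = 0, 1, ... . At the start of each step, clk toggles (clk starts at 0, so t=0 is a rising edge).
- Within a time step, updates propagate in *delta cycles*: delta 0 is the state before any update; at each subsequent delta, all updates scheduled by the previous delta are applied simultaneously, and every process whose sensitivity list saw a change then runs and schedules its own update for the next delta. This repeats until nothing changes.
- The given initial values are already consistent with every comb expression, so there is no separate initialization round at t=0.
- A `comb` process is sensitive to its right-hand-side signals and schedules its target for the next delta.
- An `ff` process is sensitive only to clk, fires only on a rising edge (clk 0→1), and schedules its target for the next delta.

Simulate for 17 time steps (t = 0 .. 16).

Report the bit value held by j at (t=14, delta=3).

t0.Δ0 j=1 k=0 a=1 clk=0 c=0 d=0 g=1 f=1 e=1
t0.Δ1 j=1 k=0 a=1 clk=1 c=0 d=0 g=1 f=1 e=1
t0.Δ2 j=1 k=0 a=1 clk=1 c=0 d=0 g=1 f=1 e=0
t0.Δ3 j=0 k=0 a=1 clk=1 c=0 d=0 g=1 f=1 e=0
t1.Δ0 j=0 k=0 a=1 clk=1 c=0 d=0 g=1 f=1 e=0
t1.Δ1 j=0 k=0 a=1 clk=0 c=0 d=0 g=1 f=1 e=0
t2.Δ0 j=0 k=0 a=1 clk=0 c=0 d=0 g=1 f=1 e=0
t2.Δ1 j=0 k=0 a=1 clk=1 c=0 d=0 g=1 f=1 e=0
t2.Δ2 j=0 k=0 a=1 clk=1 c=0 d=0 g=1 f=1 e=1
t2.Δ3 j=1 k=0 a=1 clk=1 c=0 d=0 g=1 f=1 e=1
t3.Δ0 j=1 k=0 a=1 clk=1 c=0 d=0 g=1 f=1 e=1
t3.Δ1 j=1 k=0 a=1 clk=0 c=0 d=0 g=1 f=1 e=1
t4.Δ0 j=1 k=0 a=1 clk=0 c=0 d=0 g=1 f=1 e=1
t4.Δ1 j=1 k=0 a=1 clk=1 c=0 d=0 g=1 f=1 e=1
t4.Δ2 j=1 k=0 a=1 clk=1 c=0 d=0 g=1 f=1 e=0
t4.Δ3 j=0 k=0 a=1 clk=1 c=0 d=0 g=1 f=1 e=0
t5.Δ0 j=0 k=0 a=1 clk=1 c=0 d=0 g=1 f=1 e=0
t5.Δ1 j=0 k=0 a=1 clk=0 c=0 d=0 g=1 f=1 e=0
t6.Δ0 j=0 k=0 a=1 clk=0 c=0 d=0 g=1 f=1 e=0
t6.Δ1 j=0 k=0 a=1 clk=1 c=0 d=0 g=1 f=1 e=0
t6.Δ2 j=0 k=0 a=1 clk=1 c=0 d=0 g=1 f=1 e=1
t6.Δ3 j=1 k=0 a=1 clk=1 c=0 d=0 g=1 f=1 e=1
t7.Δ0 j=1 k=0 a=1 clk=1 c=0 d=0 g=1 f=1 e=1
t7.Δ1 j=1 k=0 a=1 clk=0 c=0 d=0 g=1 f=1 e=1
t8.Δ0 j=1 k=0 a=1 clk=0 c=0 d=0 g=1 f=1 e=1
t8.Δ1 j=1 k=0 a=1 clk=1 c=0 d=0 g=1 f=1 e=1
t8.Δ2 j=1 k=0 a=1 clk=1 c=0 d=0 g=1 f=1 e=0
t8.Δ3 j=0 k=0 a=1 clk=1 c=0 d=0 g=1 f=1 e=0
t9.Δ0 j=0 k=0 a=1 clk=1 c=0 d=0 g=1 f=1 e=0
t9.Δ1 j=0 k=0 a=1 clk=0 c=0 d=0 g=1 f=1 e=0
t10.Δ0 j=0 k=0 a=1 clk=0 c=0 d=0 g=1 f=1 e=0
t10.Δ1 j=0 k=0 a=1 clk=1 c=0 d=0 g=1 f=1 e=0
t10.Δ2 j=0 k=0 a=1 clk=1 c=0 d=0 g=1 f=1 e=1
t10.Δ3 j=1 k=0 a=1 clk=1 c=0 d=0 g=1 f=1 e=1
t11.Δ0 j=1 k=0 a=1 clk=1 c=0 d=0 g=1 f=1 e=1
t11.Δ1 j=1 k=0 a=1 clk=0 c=0 d=0 g=1 f=1 e=1
t12.Δ0 j=1 k=0 a=1 clk=0 c=0 d=0 g=1 f=1 e=1
t12.Δ1 j=1 k=0 a=1 clk=1 c=0 d=0 g=1 f=1 e=1
t12.Δ2 j=1 k=0 a=1 clk=1 c=0 d=0 g=1 f=1 e=0
t12.Δ3 j=0 k=0 a=1 clk=1 c=0 d=0 g=1 f=1 e=0
t13.Δ0 j=0 k=0 a=1 clk=1 c=0 d=0 g=1 f=1 e=0
t13.Δ1 j=0 k=0 a=1 clk=0 c=0 d=0 g=1 f=1 e=0
t14.Δ0 j=0 k=0 a=1 clk=0 c=0 d=0 g=1 f=1 e=0
t14.Δ1 j=0 k=0 a=1 clk=1 c=0 d=0 g=1 f=1 e=0
t14.Δ2 j=0 k=0 a=1 clk=1 c=0 d=0 g=1 f=1 e=1
t14.Δ3 j=1 k=0 a=1 clk=1 c=0 d=0 g=1 f=1 e=1
t15.Δ0 j=1 k=0 a=1 clk=1 c=0 d=0 g=1 f=1 e=1
t15.Δ1 j=1 k=0 a=1 clk=0 c=0 d=0 g=1 f=1 e=1
t16.Δ0 j=1 k=0 a=1 clk=0 c=0 d=0 g=1 f=1 e=1
t16.Δ1 j=1 k=0 a=1 clk=1 c=0 d=0 g=1 f=1 e=1
t16.Δ2 j=1 k=0 a=1 clk=1 c=0 d=0 g=1 f=1 e=0
t16.Δ3 j=0 k=0 a=1 clk=1 c=0 d=0 g=1 f=1 e=0

1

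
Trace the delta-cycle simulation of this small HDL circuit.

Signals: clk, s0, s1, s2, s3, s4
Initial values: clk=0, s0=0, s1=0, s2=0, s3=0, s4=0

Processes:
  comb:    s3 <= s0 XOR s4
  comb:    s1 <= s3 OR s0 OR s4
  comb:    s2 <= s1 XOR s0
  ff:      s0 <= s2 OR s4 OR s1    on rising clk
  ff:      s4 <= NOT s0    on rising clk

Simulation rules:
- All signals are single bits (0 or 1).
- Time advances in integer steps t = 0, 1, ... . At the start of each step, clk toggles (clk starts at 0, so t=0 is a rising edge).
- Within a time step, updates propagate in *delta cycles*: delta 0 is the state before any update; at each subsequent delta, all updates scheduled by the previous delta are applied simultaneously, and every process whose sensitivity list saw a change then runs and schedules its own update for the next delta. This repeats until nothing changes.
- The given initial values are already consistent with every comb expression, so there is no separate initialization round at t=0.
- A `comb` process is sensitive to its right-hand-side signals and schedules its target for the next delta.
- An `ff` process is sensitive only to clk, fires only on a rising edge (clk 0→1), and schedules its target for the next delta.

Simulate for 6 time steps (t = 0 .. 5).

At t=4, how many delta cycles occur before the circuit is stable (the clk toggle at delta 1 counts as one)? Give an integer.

t0.Δ0 s2=0 s1=0 s3=0 clk=0 s4=0 s0=0
t0.Δ1 s2=0 s1=0 s3=0 clk=1 s4=0 s0=0
t0.Δ2 s2=0 s1=0 s3=0 clk=1 s4=1 s0=0
t0.Δ3 s2=0 s1=1 s3=1 clk=1 s4=1 s0=0
t0.Δ4 s2=1 s1=1 s3=1 clk=1 s4=1 s0=0
t1.Δ0 s2=1 s1=1 s3=1 clk=1 s4=1 s0=0
t1.Δ1 s2=1 s1=1 s3=1 clk=0 s4=1 s0=0
t2.Δ0 s2=1 s1=1 s3=1 clk=0 s4=1 s0=0
t2.Δ1 s2=1 s1=1 s3=1 clk=1 s4=1 s0=0
t2.Δ2 s2=1 s1=1 s3=1 clk=1 s4=1 s0=1
t2.Δ3 s2=0 s1=1 s3=0 clk=1 s4=1 s0=1
t3.Δ0 s2=0 s1=1 s3=0 clk=1 s4=1 s0=1
t3.Δ1 s2=0 s1=1 s3=0 clk=0 s4=1 s0=1
t4.Δ0 s2=0 s1=1 s3=0 clk=0 s4=1 s0=1
t4.Δ1 s2=0 s1=1 s3=0 clk=1 s4=1 s0=1
t4.Δ2 s2=0 s1=1 s3=0 clk=1 s4=0 s0=1
t4.Δ3 s2=0 s1=1 s3=1 clk=1 s4=0 s0=1
t5.Δ0 s2=0 s1=1 s3=1 clk=1 s4=0 s0=1
t5.Δ1 s2=0 s1=1 s3=1 clk=0 s4=0 s0=1

3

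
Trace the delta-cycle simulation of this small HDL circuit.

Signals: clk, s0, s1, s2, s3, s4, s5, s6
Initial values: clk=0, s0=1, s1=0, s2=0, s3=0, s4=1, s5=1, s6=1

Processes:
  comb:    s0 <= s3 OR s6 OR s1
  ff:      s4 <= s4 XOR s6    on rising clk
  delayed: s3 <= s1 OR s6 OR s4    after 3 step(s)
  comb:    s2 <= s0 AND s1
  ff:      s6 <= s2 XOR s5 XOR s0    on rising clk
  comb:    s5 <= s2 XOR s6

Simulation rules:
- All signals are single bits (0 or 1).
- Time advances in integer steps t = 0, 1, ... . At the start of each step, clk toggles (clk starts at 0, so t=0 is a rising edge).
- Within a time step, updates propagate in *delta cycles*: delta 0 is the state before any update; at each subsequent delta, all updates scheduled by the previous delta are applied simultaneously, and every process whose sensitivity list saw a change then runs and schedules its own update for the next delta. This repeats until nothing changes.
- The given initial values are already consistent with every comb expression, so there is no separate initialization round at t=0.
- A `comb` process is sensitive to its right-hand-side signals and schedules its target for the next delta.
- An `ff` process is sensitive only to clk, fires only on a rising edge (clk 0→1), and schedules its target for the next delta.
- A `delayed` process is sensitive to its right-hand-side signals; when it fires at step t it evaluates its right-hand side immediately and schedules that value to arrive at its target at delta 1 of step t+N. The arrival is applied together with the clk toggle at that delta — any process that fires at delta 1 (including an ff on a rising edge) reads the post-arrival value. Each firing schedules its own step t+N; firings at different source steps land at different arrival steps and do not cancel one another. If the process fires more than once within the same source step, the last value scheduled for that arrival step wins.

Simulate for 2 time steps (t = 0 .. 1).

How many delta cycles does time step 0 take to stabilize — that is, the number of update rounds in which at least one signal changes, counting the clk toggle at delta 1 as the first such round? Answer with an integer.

[bits: clk,s3,s4,s6,s5,s1,s0,s2]
t=0: Δ0=00111010 Δ1=10111010 Δ2=10001010 Δ3=10000000 | 3Δ
t=1: Δ0=10000000 Δ1=00000000 | 1Δ

3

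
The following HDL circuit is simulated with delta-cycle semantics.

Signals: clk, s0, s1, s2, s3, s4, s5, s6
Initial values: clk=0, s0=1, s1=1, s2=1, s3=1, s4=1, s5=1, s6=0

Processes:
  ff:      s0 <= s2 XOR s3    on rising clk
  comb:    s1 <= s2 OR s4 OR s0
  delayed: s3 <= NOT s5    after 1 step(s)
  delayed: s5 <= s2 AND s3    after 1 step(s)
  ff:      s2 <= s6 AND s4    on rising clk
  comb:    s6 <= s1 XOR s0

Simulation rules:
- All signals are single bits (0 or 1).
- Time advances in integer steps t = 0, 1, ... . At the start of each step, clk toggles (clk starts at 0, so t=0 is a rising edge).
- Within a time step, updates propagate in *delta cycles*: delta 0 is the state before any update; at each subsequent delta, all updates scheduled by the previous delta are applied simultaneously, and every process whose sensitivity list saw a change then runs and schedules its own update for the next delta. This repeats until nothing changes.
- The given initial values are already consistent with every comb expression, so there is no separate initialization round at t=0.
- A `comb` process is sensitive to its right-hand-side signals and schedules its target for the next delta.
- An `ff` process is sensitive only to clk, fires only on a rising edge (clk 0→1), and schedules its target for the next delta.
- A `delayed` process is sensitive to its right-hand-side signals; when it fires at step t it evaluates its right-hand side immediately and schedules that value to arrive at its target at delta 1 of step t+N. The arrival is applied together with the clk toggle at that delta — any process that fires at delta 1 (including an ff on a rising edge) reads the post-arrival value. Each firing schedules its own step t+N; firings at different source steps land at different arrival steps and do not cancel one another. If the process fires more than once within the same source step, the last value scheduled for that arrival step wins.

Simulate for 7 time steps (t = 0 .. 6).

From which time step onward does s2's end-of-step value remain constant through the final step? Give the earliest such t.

[bits: s4,s6,s2,s3,s1,s0,clk,s5]
t=0: Δ0=10111101 Δ1=10111111 Δ2=10011011 Δ3=11011011 | 3Δ
t=1: Δ0=11011011 Δ1=11011000 | 1Δ
t=2: Δ0=11011000 Δ1=11011010 Δ2=11111110 Δ3=10111110 | 3Δ
t=3: Δ0=10111110 Δ1=10111101 | 1Δ
t=4: Δ0=10111101 Δ1=10101111 Δ2=10001111 | 2Δ
t=5: Δ0=10001111 Δ1=10001100 | 1Δ
t=6: Δ0=10001100 Δ1=10011110 | 1Δ

4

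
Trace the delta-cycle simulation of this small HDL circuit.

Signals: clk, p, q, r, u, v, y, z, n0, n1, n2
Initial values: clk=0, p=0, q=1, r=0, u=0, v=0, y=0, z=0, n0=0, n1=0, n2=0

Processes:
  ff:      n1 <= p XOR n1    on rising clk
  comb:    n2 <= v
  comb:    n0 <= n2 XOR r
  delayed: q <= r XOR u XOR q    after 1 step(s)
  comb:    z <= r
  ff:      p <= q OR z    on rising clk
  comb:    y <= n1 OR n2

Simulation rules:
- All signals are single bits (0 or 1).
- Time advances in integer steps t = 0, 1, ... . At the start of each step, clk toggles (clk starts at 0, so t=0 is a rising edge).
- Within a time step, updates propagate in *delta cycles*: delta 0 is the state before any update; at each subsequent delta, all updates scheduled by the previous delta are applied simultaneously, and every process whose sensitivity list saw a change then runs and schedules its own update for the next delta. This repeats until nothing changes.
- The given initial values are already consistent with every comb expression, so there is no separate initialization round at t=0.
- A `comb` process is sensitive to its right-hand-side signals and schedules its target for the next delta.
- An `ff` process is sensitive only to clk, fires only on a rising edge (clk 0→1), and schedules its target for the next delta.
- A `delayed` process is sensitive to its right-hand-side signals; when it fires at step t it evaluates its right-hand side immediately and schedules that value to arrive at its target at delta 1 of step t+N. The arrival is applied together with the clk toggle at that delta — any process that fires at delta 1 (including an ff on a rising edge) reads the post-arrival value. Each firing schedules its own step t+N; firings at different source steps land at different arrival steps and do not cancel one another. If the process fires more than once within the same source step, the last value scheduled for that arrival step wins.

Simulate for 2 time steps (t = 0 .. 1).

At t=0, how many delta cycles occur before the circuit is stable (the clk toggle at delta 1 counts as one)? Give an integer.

2

[bits: r,n1,v,y,z,u,n2,q,clk,n0,p]
t=0: Δ0=00000001000 Δ1=00000001100 Δ2=00000001101 | 2Δ
t=1: Δ0=00000001101 Δ1=00000001001 | 1Δ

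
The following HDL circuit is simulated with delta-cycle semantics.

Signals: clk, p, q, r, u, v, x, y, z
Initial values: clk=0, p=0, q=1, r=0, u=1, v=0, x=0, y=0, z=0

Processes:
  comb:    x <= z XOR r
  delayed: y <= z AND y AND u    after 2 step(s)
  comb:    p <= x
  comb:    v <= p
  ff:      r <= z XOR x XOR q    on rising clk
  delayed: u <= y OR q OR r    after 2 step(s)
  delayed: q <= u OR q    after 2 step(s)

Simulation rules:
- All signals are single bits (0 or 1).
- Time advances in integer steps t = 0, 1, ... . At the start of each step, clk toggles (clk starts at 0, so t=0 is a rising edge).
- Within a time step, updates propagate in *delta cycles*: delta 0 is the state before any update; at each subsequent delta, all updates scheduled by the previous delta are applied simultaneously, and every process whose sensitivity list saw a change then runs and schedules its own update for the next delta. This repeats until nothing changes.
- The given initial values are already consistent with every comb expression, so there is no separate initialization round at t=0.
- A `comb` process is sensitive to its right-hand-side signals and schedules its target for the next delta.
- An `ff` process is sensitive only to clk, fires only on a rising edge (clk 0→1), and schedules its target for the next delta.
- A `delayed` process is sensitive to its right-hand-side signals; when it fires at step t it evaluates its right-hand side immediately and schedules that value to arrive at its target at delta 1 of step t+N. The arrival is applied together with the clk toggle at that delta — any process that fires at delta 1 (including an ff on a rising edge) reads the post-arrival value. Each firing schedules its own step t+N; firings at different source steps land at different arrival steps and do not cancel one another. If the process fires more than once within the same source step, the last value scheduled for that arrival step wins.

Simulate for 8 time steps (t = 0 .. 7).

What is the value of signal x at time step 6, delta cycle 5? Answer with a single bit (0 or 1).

0

[bits: p,r,z,x,v,clk,u,q,y]
t=0: Δ0=000000110 Δ1=000001110 Δ2=010001110 Δ3=010101110 Δ4=110101110 Δ5=110111110 | 5Δ
t=1: Δ0=110111110 Δ1=110110110 | 1Δ
t=2: Δ0=110110110 Δ1=110111110 Δ2=100111110 Δ3=100011110 Δ4=000011110 Δ5=000001110 | 5Δ
t=3: Δ0=000001110 Δ1=000000110 | 1Δ
t=4: Δ0=000000110 Δ1=000001110 Δ2=010001110 Δ3=010101110 Δ4=110101110 Δ5=110111110 | 5Δ
t=5: Δ0=110111110 Δ1=110110110 | 1Δ
t=6: Δ0=110110110 Δ1=110111110 Δ2=100111110 Δ3=100011110 Δ4=000011110 Δ5=000001110 | 5Δ
t=7: Δ0=000001110 Δ1=000000110 | 1Δ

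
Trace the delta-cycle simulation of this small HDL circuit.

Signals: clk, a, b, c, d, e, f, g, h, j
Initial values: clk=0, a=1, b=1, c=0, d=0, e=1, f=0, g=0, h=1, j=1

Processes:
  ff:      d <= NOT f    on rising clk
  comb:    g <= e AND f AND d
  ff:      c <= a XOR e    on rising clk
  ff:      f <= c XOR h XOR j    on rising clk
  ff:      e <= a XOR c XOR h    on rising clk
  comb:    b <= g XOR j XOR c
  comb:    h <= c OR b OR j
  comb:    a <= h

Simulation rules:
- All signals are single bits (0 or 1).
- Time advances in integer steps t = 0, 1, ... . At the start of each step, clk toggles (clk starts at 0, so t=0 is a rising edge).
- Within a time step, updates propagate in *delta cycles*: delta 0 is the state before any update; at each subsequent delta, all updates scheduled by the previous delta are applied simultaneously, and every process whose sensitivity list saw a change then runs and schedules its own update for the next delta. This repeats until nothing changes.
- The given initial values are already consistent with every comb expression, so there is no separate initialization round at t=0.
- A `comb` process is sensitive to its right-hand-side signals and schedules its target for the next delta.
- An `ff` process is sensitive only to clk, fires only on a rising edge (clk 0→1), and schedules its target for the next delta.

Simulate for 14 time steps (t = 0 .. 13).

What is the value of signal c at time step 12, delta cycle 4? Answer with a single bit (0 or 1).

1

[bits: g,h,b,c,a,d,clk,f,e,j]
t=0: Δ0=0110100011 Δ1=0110101011 Δ2=0110111001 | 2Δ
t=1: Δ0=0110111001 Δ1=0110110001 | 1Δ
t=2: Δ0=0110110001 Δ1=0110111001 Δ2=0111111001 Δ3=0101111001 | 3Δ
t=3: Δ0=0101111001 Δ1=0101110001 | 1Δ
t=4: Δ0=0101110001 Δ1=0101111001 Δ2=0101111111 Δ3=1101111111 Δ4=1111111111 | 4Δ
t=5: Δ0=1111111111 Δ1=1111110111 | 1Δ
t=6: Δ0=1111110111 Δ1=1111111111 Δ2=1110101111 Δ3=0100101111 Δ4=0110101111 | 4Δ
t=7: Δ0=0110101111 Δ1=0110100111 | 1Δ
t=8: Δ0=0110100111 Δ1=0110101111 Δ2=0110101001 | 2Δ
t=9: Δ0=0110101001 Δ1=0110100001 | 1Δ
t=10: Δ0=0110100001 Δ1=0110101001 Δ2=0111111001 Δ3=0101111001 | 3Δ
t=11: Δ0=0101111001 Δ1=0101110001 | 1Δ
t=12: Δ0=0101110001 Δ1=0101111001 Δ2=0101111111 Δ3=1101111111 Δ4=1111111111 | 4Δ
t=13: Δ0=1111111111 Δ1=1111110111 | 1Δ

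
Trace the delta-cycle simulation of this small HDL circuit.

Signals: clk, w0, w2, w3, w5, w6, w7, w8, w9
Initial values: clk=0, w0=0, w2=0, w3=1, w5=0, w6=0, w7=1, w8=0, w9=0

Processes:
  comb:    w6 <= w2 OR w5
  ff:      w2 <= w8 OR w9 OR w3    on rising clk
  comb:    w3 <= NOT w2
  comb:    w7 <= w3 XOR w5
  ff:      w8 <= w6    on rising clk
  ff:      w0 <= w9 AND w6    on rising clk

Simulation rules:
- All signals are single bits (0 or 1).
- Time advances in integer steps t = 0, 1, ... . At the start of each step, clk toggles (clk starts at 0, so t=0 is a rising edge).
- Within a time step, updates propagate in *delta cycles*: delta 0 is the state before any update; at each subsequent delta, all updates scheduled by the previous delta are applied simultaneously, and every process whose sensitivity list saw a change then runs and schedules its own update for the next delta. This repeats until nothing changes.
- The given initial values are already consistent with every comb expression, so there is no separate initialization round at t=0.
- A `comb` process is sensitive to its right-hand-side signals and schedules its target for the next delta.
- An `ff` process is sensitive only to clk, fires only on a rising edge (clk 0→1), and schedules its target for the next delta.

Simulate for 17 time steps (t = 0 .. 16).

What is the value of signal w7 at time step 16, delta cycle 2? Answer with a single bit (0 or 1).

t=0 Δ0: w5=0 w8=0 clk=0 w3=1 w7=1 w0=0 w6=0 w2=0 w9=0
  Δ1: clk:0→1
  Δ2: w2:0→1
  Δ3: w3:1→0, w6:0→1
  Δ4: w7:1→0
  (4Δ to stable)
t=1 Δ0: w5=0 w8=0 clk=1 w3=0 w7=0 w0=0 w6=1 w2=1 w9=0
  Δ1: clk:1→0
  (1Δ to stable)
t=2 Δ0: w5=0 w8=0 clk=0 w3=0 w7=0 w0=0 w6=1 w2=1 w9=0
  Δ1: clk:0→1
  Δ2: w8:0→1, w2:1→0
  Δ3: w3:0→1, w6:1→0
  Δ4: w7:0→1
  (4Δ to stable)
t=3 Δ0: w5=0 w8=1 clk=1 w3=1 w7=1 w0=0 w6=0 w2=0 w9=0
  Δ1: clk:1→0
  (1Δ to stable)
t=4 Δ0: w5=0 w8=1 clk=0 w3=1 w7=1 w0=0 w6=0 w2=0 w9=0
  Δ1: clk:0→1
  Δ2: w8:1→0, w2:0→1
  Δ3: w3:1→0, w6:0→1
  Δ4: w7:1→0
  (4Δ to stable)
t=5 Δ0: w5=0 w8=0 clk=1 w3=0 w7=0 w0=0 w6=1 w2=1 w9=0
  Δ1: clk:1→0
  (1Δ to stable)
t=6 Δ0: w5=0 w8=0 clk=0 w3=0 w7=0 w0=0 w6=1 w2=1 w9=0
  Δ1: clk:0→1
  Δ2: w8:0→1, w2:1→0
  Δ3: w3:0→1, w6:1→0
  Δ4: w7:0→1
  (4Δ to stable)
t=7 Δ0: w5=0 w8=1 clk=1 w3=1 w7=1 w0=0 w6=0 w2=0 w9=0
  Δ1: clk:1→0
  (1Δ to stable)
t=8 Δ0: w5=0 w8=1 clk=0 w3=1 w7=1 w0=0 w6=0 w2=0 w9=0
  Δ1: clk:0→1
  Δ2: w8:1→0, w2:0→1
  Δ3: w3:1→0, w6:0→1
  Δ4: w7:1→0
  (4Δ to stable)
t=9 Δ0: w5=0 w8=0 clk=1 w3=0 w7=0 w0=0 w6=1 w2=1 w9=0
  Δ1: clk:1→0
  (1Δ to stable)
t=10 Δ0: w5=0 w8=0 clk=0 w3=0 w7=0 w0=0 w6=1 w2=1 w9=0
  Δ1: clk:0→1
  Δ2: w8:0→1, w2:1→0
  Δ3: w3:0→1, w6:1→0
  Δ4: w7:0→1
  (4Δ to stable)
t=11 Δ0: w5=0 w8=1 clk=1 w3=1 w7=1 w0=0 w6=0 w2=0 w9=0
  Δ1: clk:1→0
  (1Δ to stable)
t=12 Δ0: w5=0 w8=1 clk=0 w3=1 w7=1 w0=0 w6=0 w2=0 w9=0
  Δ1: clk:0→1
  Δ2: w8:1→0, w2:0→1
  Δ3: w3:1→0, w6:0→1
  Δ4: w7:1→0
  (4Δ to stable)
t=13 Δ0: w5=0 w8=0 clk=1 w3=0 w7=0 w0=0 w6=1 w2=1 w9=0
  Δ1: clk:1→0
  (1Δ to stable)
t=14 Δ0: w5=0 w8=0 clk=0 w3=0 w7=0 w0=0 w6=1 w2=1 w9=0
  Δ1: clk:0→1
  Δ2: w8:0→1, w2:1→0
  Δ3: w3:0→1, w6:1→0
  Δ4: w7:0→1
  (4Δ to stable)
t=15 Δ0: w5=0 w8=1 clk=1 w3=1 w7=1 w0=0 w6=0 w2=0 w9=0
  Δ1: clk:1→0
  (1Δ to stable)
t=16 Δ0: w5=0 w8=1 clk=0 w3=1 w7=1 w0=0 w6=0 w2=0 w9=0
  Δ1: clk:0→1
  Δ2: w8:1→0, w2:0→1
  Δ3: w3:1→0, w6:0→1
  Δ4: w7:1→0
  (4Δ to stable)

1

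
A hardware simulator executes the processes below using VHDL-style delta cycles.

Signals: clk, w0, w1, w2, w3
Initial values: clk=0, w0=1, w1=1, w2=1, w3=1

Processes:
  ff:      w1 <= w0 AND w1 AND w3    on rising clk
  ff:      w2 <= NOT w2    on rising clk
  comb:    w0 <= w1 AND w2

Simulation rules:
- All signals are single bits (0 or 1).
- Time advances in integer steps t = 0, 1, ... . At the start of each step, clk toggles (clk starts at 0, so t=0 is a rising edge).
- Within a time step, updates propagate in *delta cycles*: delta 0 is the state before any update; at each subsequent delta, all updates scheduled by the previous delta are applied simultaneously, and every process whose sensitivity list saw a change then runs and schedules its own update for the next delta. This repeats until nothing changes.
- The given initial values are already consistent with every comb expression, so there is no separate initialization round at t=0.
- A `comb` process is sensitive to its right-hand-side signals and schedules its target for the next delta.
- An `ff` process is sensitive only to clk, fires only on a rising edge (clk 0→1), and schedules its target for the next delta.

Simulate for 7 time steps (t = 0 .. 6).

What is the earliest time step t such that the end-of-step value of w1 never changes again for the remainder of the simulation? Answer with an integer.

t0.Δ0 w2=1 w3=1 w1=1 w0=1 clk=0
t0.Δ1 w2=1 w3=1 w1=1 w0=1 clk=1
t0.Δ2 w2=0 w3=1 w1=1 w0=1 clk=1
t0.Δ3 w2=0 w3=1 w1=1 w0=0 clk=1
t1.Δ0 w2=0 w3=1 w1=1 w0=0 clk=1
t1.Δ1 w2=0 w3=1 w1=1 w0=0 clk=0
t2.Δ0 w2=0 w3=1 w1=1 w0=0 clk=0
t2.Δ1 w2=0 w3=1 w1=1 w0=0 clk=1
t2.Δ2 w2=1 w3=1 w1=0 w0=0 clk=1
t3.Δ0 w2=1 w3=1 w1=0 w0=0 clk=1
t3.Δ1 w2=1 w3=1 w1=0 w0=0 clk=0
t4.Δ0 w2=1 w3=1 w1=0 w0=0 clk=0
t4.Δ1 w2=1 w3=1 w1=0 w0=0 clk=1
t4.Δ2 w2=0 w3=1 w1=0 w0=0 clk=1
t5.Δ0 w2=0 w3=1 w1=0 w0=0 clk=1
t5.Δ1 w2=0 w3=1 w1=0 w0=0 clk=0
t6.Δ0 w2=0 w3=1 w1=0 w0=0 clk=0
t6.Δ1 w2=0 w3=1 w1=0 w0=0 clk=1
t6.Δ2 w2=1 w3=1 w1=0 w0=0 clk=1

2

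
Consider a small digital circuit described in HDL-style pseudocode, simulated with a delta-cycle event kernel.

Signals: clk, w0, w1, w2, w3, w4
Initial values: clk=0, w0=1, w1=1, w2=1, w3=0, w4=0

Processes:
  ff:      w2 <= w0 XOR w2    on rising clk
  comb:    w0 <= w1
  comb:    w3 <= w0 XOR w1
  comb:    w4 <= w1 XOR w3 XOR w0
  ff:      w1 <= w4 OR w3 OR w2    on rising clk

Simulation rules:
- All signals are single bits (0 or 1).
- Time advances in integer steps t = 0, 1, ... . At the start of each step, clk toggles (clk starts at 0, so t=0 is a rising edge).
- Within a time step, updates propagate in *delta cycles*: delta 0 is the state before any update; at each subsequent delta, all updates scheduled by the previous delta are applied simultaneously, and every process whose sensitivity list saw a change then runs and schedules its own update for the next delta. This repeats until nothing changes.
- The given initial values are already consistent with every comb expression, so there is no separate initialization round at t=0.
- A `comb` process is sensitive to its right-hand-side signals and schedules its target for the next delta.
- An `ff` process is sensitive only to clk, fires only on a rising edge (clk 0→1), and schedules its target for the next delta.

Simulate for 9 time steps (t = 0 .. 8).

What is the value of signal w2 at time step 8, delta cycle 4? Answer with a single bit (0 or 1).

1

t=0 Δ0: clk=0 w3=0 w4=0 w0=1 w2=1 w1=1
  Δ1: clk:0→1
  Δ2: w2:1→0
  (2Δ to stable)
t=1 Δ0: clk=1 w3=0 w4=0 w0=1 w2=0 w1=1
  Δ1: clk:1→0
  (1Δ to stable)
t=2 Δ0: clk=0 w3=0 w4=0 w0=1 w2=0 w1=1
  Δ1: clk:0→1
  Δ2: w2:0→1, w1:1→0
  Δ3: w3:0→1, w4:0→1, w0:1→0
  Δ4: w3:1→0
  Δ5: w4:1→0
  (5Δ to stable)
t=3 Δ0: clk=1 w3=0 w4=0 w0=0 w2=1 w1=0
  Δ1: clk:1→0
  (1Δ to stable)
t=4 Δ0: clk=0 w3=0 w4=0 w0=0 w2=1 w1=0
  Δ1: clk:0→1
  Δ2: w1:0→1
  Δ3: w3:0→1, w4:0→1, w0:0→1
  Δ4: w3:1→0
  Δ5: w4:1→0
  (5Δ to stable)
t=5 Δ0: clk=1 w3=0 w4=0 w0=1 w2=1 w1=1
  Δ1: clk:1→0
  (1Δ to stable)
t=6 Δ0: clk=0 w3=0 w4=0 w0=1 w2=1 w1=1
  Δ1: clk:0→1
  Δ2: w2:1→0
  (2Δ to stable)
t=7 Δ0: clk=1 w3=0 w4=0 w0=1 w2=0 w1=1
  Δ1: clk:1→0
  (1Δ to stable)
t=8 Δ0: clk=0 w3=0 w4=0 w0=1 w2=0 w1=1
  Δ1: clk:0→1
  Δ2: w2:0→1, w1:1→0
  Δ3: w3:0→1, w4:0→1, w0:1→0
  Δ4: w3:1→0
  Δ5: w4:1→0
  (5Δ to stable)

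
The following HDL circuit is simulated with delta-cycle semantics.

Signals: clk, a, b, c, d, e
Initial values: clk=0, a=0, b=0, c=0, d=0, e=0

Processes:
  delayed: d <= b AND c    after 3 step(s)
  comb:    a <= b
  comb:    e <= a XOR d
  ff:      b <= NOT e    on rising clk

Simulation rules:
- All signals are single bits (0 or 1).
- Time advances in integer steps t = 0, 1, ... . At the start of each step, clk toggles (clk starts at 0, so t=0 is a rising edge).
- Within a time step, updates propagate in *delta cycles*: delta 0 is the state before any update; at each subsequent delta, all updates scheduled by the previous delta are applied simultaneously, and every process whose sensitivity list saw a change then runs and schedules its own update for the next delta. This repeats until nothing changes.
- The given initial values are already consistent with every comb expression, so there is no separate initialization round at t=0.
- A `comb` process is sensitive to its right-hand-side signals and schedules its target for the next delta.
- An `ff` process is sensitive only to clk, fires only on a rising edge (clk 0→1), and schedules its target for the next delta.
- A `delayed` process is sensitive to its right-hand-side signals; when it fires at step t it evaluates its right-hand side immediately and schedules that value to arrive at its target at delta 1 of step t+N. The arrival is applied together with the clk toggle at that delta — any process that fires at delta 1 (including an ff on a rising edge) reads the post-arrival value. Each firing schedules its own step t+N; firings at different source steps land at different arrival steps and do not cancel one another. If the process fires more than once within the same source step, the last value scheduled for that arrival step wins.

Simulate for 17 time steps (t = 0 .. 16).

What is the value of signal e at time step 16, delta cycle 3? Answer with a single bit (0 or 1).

t0.Δ0 b=0 d=0 clk=0 a=0 c=0 e=0
t0.Δ1 b=0 d=0 clk=1 a=0 c=0 e=0
t0.Δ2 b=1 d=0 clk=1 a=0 c=0 e=0
t0.Δ3 b=1 d=0 clk=1 a=1 c=0 e=0
t0.Δ4 b=1 d=0 clk=1 a=1 c=0 e=1
t1.Δ0 b=1 d=0 clk=1 a=1 c=0 e=1
t1.Δ1 b=1 d=0 clk=0 a=1 c=0 e=1
t2.Δ0 b=1 d=0 clk=0 a=1 c=0 e=1
t2.Δ1 b=1 d=0 clk=1 a=1 c=0 e=1
t2.Δ2 b=0 d=0 clk=1 a=1 c=0 e=1
t2.Δ3 b=0 d=0 clk=1 a=0 c=0 e=1
t2.Δ4 b=0 d=0 clk=1 a=0 c=0 e=0
t3.Δ0 b=0 d=0 clk=1 a=0 c=0 e=0
t3.Δ1 b=0 d=0 clk=0 a=0 c=0 e=0
t4.Δ0 b=0 d=0 clk=0 a=0 c=0 e=0
t4.Δ1 b=0 d=0 clk=1 a=0 c=0 e=0
t4.Δ2 b=1 d=0 clk=1 a=0 c=0 e=0
t4.Δ3 b=1 d=0 clk=1 a=1 c=0 e=0
t4.Δ4 b=1 d=0 clk=1 a=1 c=0 e=1
t5.Δ0 b=1 d=0 clk=1 a=1 c=0 e=1
t5.Δ1 b=1 d=0 clk=0 a=1 c=0 e=1
t6.Δ0 b=1 d=0 clk=0 a=1 c=0 e=1
t6.Δ1 b=1 d=0 clk=1 a=1 c=0 e=1
t6.Δ2 b=0 d=0 clk=1 a=1 c=0 e=1
t6.Δ3 b=0 d=0 clk=1 a=0 c=0 e=1
t6.Δ4 b=0 d=0 clk=1 a=0 c=0 e=0
t7.Δ0 b=0 d=0 clk=1 a=0 c=0 e=0
t7.Δ1 b=0 d=0 clk=0 a=0 c=0 e=0
t8.Δ0 b=0 d=0 clk=0 a=0 c=0 e=0
t8.Δ1 b=0 d=0 clk=1 a=0 c=0 e=0
t8.Δ2 b=1 d=0 clk=1 a=0 c=0 e=0
t8.Δ3 b=1 d=0 clk=1 a=1 c=0 e=0
t8.Δ4 b=1 d=0 clk=1 a=1 c=0 e=1
t9.Δ0 b=1 d=0 clk=1 a=1 c=0 e=1
t9.Δ1 b=1 d=0 clk=0 a=1 c=0 e=1
t10.Δ0 b=1 d=0 clk=0 a=1 c=0 e=1
t10.Δ1 b=1 d=0 clk=1 a=1 c=0 e=1
t10.Δ2 b=0 d=0 clk=1 a=1 c=0 e=1
t10.Δ3 b=0 d=0 clk=1 a=0 c=0 e=1
t10.Δ4 b=0 d=0 clk=1 a=0 c=0 e=0
t11.Δ0 b=0 d=0 clk=1 a=0 c=0 e=0
t11.Δ1 b=0 d=0 clk=0 a=0 c=0 e=0
t12.Δ0 b=0 d=0 clk=0 a=0 c=0 e=0
t12.Δ1 b=0 d=0 clk=1 a=0 c=0 e=0
t12.Δ2 b=1 d=0 clk=1 a=0 c=0 e=0
t12.Δ3 b=1 d=0 clk=1 a=1 c=0 e=0
t12.Δ4 b=1 d=0 clk=1 a=1 c=0 e=1
t13.Δ0 b=1 d=0 clk=1 a=1 c=0 e=1
t13.Δ1 b=1 d=0 clk=0 a=1 c=0 e=1
t14.Δ0 b=1 d=0 clk=0 a=1 c=0 e=1
t14.Δ1 b=1 d=0 clk=1 a=1 c=0 e=1
t14.Δ2 b=0 d=0 clk=1 a=1 c=0 e=1
t14.Δ3 b=0 d=0 clk=1 a=0 c=0 e=1
t14.Δ4 b=0 d=0 clk=1 a=0 c=0 e=0
t15.Δ0 b=0 d=0 clk=1 a=0 c=0 e=0
t15.Δ1 b=0 d=0 clk=0 a=0 c=0 e=0
t16.Δ0 b=0 d=0 clk=0 a=0 c=0 e=0
t16.Δ1 b=0 d=0 clk=1 a=0 c=0 e=0
t16.Δ2 b=1 d=0 clk=1 a=0 c=0 e=0
t16.Δ3 b=1 d=0 clk=1 a=1 c=0 e=0
t16.Δ4 b=1 d=0 clk=1 a=1 c=0 e=1

0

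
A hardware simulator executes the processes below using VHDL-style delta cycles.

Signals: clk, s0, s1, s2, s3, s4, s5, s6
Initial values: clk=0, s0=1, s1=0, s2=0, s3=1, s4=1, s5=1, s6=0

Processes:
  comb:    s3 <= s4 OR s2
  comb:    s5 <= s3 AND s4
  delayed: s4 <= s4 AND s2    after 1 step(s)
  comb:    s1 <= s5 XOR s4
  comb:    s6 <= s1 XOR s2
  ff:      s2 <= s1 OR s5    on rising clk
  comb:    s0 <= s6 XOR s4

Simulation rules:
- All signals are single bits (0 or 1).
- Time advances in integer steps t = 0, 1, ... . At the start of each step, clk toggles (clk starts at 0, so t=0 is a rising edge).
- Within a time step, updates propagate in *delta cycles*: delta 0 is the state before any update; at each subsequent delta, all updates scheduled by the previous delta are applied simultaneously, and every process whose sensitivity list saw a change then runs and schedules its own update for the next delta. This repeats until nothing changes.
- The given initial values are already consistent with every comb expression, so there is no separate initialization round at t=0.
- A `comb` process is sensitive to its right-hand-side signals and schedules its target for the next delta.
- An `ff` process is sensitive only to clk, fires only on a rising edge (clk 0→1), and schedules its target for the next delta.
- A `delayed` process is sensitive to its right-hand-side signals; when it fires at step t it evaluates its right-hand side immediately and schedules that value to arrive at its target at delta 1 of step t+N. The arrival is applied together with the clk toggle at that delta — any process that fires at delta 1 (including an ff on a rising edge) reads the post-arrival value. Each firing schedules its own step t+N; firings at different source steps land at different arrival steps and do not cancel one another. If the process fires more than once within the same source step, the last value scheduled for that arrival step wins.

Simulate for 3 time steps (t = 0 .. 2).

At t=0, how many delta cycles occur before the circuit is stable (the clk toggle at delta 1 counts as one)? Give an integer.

[bits: s4,s0,s3,s6,s5,clk,s2,s1]
t=0: Δ0=11101000 Δ1=11101100 Δ2=11101110 Δ3=11111110 Δ4=10111110 | 4Δ
t=1: Δ0=10111110 Δ1=10111010 | 1Δ
t=2: Δ0=10111010 Δ1=10111110 | 1Δ

4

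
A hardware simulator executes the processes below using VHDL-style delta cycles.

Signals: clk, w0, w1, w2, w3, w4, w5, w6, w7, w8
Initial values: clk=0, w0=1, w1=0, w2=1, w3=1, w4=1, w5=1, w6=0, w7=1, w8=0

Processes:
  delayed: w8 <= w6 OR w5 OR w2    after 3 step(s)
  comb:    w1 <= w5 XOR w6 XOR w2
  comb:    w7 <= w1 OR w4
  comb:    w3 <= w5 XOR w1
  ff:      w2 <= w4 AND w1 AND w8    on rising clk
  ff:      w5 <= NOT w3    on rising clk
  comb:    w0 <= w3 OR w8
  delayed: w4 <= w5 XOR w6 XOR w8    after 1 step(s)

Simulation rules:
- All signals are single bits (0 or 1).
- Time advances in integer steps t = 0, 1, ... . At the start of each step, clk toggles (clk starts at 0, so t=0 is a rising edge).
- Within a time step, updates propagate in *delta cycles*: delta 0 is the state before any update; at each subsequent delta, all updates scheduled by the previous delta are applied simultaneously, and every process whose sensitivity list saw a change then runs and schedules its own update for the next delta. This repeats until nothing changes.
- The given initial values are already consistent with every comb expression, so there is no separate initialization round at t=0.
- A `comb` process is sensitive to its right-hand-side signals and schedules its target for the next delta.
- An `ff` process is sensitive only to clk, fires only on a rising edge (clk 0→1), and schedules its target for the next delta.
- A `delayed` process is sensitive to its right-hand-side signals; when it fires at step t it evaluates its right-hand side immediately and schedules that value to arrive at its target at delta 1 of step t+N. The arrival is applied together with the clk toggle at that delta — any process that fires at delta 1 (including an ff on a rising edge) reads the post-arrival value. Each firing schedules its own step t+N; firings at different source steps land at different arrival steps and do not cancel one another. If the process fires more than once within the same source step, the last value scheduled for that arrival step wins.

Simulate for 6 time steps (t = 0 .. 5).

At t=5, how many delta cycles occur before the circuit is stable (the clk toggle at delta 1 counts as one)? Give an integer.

t=0 Δ0: w4=1 clk=0 w5=1 w7=1 w0=1 w3=1 w8=0 w1=0 w6=0 w2=1
  Δ1: clk:0→1
  Δ2: w5:1→0, w2:1→0
  Δ3: w3:1→0
  Δ4: w0:1→0
  (4Δ to stable)
t=1 Δ0: w4=1 clk=1 w5=0 w7=1 w0=0 w3=0 w8=0 w1=0 w6=0 w2=0
  Δ1: w4:1→0, clk:1→0
  Δ2: w7:1→0
  (2Δ to stable)
t=2 Δ0: w4=0 clk=0 w5=0 w7=0 w0=0 w3=0 w8=0 w1=0 w6=0 w2=0
  Δ1: clk:0→1
  Δ2: w5:0→1
  Δ3: w3:0→1, w1:0→1
  Δ4: w7:0→1, w0:0→1, w3:1→0
  Δ5: w0:1→0
  (5Δ to stable)
t=3 Δ0: w4=0 clk=1 w5=1 w7=1 w0=0 w3=0 w8=0 w1=1 w6=0 w2=0
  Δ1: w4:0→1, clk:1→0
  (1Δ to stable)
t=4 Δ0: w4=1 clk=0 w5=1 w7=1 w0=0 w3=0 w8=0 w1=1 w6=0 w2=0
  Δ1: clk:0→1
  (1Δ to stable)
t=5 Δ0: w4=1 clk=1 w5=1 w7=1 w0=0 w3=0 w8=0 w1=1 w6=0 w2=0
  Δ1: clk:1→0, w8:0→1
  Δ2: w0:0→1
  (2Δ to stable)

2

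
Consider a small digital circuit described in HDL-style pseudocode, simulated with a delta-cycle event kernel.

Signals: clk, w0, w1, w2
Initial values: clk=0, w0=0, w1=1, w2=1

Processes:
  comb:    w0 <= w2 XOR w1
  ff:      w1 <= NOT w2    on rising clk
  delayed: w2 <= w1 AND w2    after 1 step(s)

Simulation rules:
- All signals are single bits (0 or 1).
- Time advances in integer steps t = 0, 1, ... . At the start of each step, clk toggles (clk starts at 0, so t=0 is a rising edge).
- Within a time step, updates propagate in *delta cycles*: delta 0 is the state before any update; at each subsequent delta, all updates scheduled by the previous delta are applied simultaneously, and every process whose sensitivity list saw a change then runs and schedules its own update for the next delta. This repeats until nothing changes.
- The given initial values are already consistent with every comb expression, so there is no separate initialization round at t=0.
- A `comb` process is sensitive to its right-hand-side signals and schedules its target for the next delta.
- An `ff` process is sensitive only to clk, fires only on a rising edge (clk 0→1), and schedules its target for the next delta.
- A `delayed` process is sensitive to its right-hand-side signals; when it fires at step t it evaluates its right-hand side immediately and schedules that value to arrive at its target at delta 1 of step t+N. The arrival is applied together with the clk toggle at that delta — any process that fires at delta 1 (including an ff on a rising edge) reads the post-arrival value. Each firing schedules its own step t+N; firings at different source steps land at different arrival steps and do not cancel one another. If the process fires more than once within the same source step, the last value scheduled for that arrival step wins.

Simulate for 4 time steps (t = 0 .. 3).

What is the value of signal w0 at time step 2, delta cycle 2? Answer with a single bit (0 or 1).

0

t0.Δ0 w0=0 w1=1 clk=0 w2=1
t0.Δ1 w0=0 w1=1 clk=1 w2=1
t0.Δ2 w0=0 w1=0 clk=1 w2=1
t0.Δ3 w0=1 w1=0 clk=1 w2=1
t1.Δ0 w0=1 w1=0 clk=1 w2=1
t1.Δ1 w0=1 w1=0 clk=0 w2=0
t1.Δ2 w0=0 w1=0 clk=0 w2=0
t2.Δ0 w0=0 w1=0 clk=0 w2=0
t2.Δ1 w0=0 w1=0 clk=1 w2=0
t2.Δ2 w0=0 w1=1 clk=1 w2=0
t2.Δ3 w0=1 w1=1 clk=1 w2=0
t3.Δ0 w0=1 w1=1 clk=1 w2=0
t3.Δ1 w0=1 w1=1 clk=0 w2=0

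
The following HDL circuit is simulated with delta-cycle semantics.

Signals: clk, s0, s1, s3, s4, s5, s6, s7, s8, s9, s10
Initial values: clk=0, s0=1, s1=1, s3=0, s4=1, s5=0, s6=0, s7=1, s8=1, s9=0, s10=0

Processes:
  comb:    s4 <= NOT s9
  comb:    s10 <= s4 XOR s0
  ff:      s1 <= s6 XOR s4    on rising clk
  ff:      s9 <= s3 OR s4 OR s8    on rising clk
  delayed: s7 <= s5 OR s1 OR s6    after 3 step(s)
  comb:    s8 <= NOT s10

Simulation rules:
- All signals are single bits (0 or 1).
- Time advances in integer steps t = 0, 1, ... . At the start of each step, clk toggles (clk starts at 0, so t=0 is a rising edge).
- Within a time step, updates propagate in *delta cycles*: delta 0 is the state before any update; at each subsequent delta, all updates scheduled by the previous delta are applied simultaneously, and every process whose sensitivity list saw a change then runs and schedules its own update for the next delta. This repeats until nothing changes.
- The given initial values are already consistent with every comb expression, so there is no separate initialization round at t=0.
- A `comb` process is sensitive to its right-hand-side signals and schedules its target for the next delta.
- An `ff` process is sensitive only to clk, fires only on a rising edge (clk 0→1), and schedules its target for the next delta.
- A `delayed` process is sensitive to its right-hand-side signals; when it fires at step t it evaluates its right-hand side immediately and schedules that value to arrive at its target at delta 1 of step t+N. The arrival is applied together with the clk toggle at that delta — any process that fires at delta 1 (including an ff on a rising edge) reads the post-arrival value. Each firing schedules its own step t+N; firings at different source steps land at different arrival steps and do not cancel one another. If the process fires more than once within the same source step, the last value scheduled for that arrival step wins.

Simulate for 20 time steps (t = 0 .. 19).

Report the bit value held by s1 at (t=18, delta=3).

[bits: s1,s7,s10,s9,s8,s6,s4,s5,s3,clk,s0]
t=0: Δ0=11001010001 Δ1=11001010011 Δ2=11011010011 Δ3=11011000011 Δ4=11111000011 Δ5=11110000011 | 5Δ
t=1: Δ0=11110000011 Δ1=11110000001 | 1Δ
t=2: Δ0=11110000001 Δ1=11110000011 Δ2=01100000011 Δ3=01100010011 Δ4=01000010011 Δ5=01001010011 | 5Δ
t=3: Δ0=01001010011 Δ1=01001010001 | 1Δ
t=4: Δ0=01001010001 Δ1=01001010011 Δ2=11011010011 Δ3=11011000011 Δ4=11111000011 Δ5=11110000011 | 5Δ
t=5: Δ0=11110000011 Δ1=10110000001 | 1Δ
t=6: Δ0=10110000001 Δ1=10110000011 Δ2=00100000011 Δ3=00100010011 Δ4=00000010011 Δ5=00001010011 | 5Δ
t=7: Δ0=00001010011 Δ1=01001010001 | 1Δ
t=8: Δ0=01001010001 Δ1=01001010011 Δ2=11011010011 Δ3=11011000011 Δ4=11111000011 Δ5=11110000011 | 5Δ
t=9: Δ0=11110000011 Δ1=10110000001 | 1Δ
t=10: Δ0=10110000001 Δ1=10110000011 Δ2=00100000011 Δ3=00100010011 Δ4=00000010011 Δ5=00001010011 | 5Δ
t=11: Δ0=00001010011 Δ1=01001010001 | 1Δ
t=12: Δ0=01001010001 Δ1=01001010011 Δ2=11011010011 Δ3=11011000011 Δ4=11111000011 Δ5=11110000011 | 5Δ
t=13: Δ0=11110000011 Δ1=10110000001 | 1Δ
t=14: Δ0=10110000001 Δ1=10110000011 Δ2=00100000011 Δ3=00100010011 Δ4=00000010011 Δ5=00001010011 | 5Δ
t=15: Δ0=00001010011 Δ1=01001010001 | 1Δ
t=16: Δ0=01001010001 Δ1=01001010011 Δ2=11011010011 Δ3=11011000011 Δ4=11111000011 Δ5=11110000011 | 5Δ
t=17: Δ0=11110000011 Δ1=10110000001 | 1Δ
t=18: Δ0=10110000001 Δ1=10110000011 Δ2=00100000011 Δ3=00100010011 Δ4=00000010011 Δ5=00001010011 | 5Δ
t=19: Δ0=00001010011 Δ1=01001010001 | 1Δ

0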